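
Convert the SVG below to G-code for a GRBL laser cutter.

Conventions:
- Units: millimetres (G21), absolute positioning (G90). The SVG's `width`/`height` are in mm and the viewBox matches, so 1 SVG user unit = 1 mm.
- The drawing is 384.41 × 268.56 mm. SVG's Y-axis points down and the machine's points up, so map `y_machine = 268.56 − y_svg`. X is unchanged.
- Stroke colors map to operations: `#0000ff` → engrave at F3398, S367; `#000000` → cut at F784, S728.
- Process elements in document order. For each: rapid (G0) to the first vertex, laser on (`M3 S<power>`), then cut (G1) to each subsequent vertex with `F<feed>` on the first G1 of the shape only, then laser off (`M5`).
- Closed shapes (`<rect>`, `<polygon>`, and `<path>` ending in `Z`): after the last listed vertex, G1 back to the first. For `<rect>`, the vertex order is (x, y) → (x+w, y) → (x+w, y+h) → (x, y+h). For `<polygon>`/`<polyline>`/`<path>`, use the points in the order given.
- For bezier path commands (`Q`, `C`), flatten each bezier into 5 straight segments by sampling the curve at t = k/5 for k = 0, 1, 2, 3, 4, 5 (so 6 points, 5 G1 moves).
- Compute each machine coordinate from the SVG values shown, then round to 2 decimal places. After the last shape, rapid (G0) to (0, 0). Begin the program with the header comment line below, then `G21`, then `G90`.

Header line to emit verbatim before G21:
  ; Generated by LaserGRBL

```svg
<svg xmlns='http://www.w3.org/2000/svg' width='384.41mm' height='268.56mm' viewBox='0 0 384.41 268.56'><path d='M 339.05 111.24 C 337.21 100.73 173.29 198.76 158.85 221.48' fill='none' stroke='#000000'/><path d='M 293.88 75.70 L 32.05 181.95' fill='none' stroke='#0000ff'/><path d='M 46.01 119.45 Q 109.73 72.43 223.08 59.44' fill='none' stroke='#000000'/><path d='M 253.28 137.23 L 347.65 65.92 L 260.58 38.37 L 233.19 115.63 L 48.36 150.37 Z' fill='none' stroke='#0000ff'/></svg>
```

viewBox `0 0 384.41 268.56` with mm width/height → 1 unit = 1 mm. Flip: y_m = 268.56 − y_svg.

**Shape 1** — `<path>` cubic bezier, stroke `#000000` → cut (S728, F784). Control points (SVG): P0=(339.05,111.24), P1=(337.21,100.73), P2=(173.29,198.76), P3=(158.85,221.48); sampled at t=k/5. Machine vertices: (339.05,157.32) → (320.99,152.07) → (278.98,129.60) → (227.99,98.73) → (182.96,68.28) → (158.85,47.08). Open path.

**Shape 2** — `<path>` line segment, stroke `#0000ff` → engrave (S367, F3398). Machine vertices: (293.88,192.86) → (32.05,86.61). Open path.

**Shape 3** — `<path>` quadratic bezier, stroke `#000000` → cut (S728, F784). Control points (SVG): P0=(46.01,119.45), P1=(109.73,72.43), P2=(223.08,59.44); sampled at t=k/5. Machine vertices: (46.01,149.11) → (73.48,166.56) → (104.93,181.28) → (140.34,193.28) → (179.73,202.56) → (223.08,209.12). Open path.

**Shape 4** — `<path>` closed polygon, stroke `#0000ff` → engrave (S367, F3398). Machine vertices: (253.28,131.33) → (347.65,202.64) → (260.58,230.19) → (233.19,152.93) → (48.36,118.19) → (253.28,131.33). Closed: final G1 returns to the first vertex.

; Generated by LaserGRBL
G21
G90
G0 X339.05 Y157.32
M3 S728
G1 X320.99 Y152.07 F784
G1 X278.98 Y129.60
G1 X227.99 Y98.73
G1 X182.96 Y68.28
G1 X158.85 Y47.08
M5
G0 X293.88 Y192.86
M3 S367
G1 X32.05 Y86.61 F3398
M5
G0 X46.01 Y149.11
M3 S728
G1 X73.48 Y166.56 F784
G1 X104.93 Y181.28
G1 X140.34 Y193.28
G1 X179.73 Y202.56
G1 X223.08 Y209.12
M5
G0 X253.28 Y131.33
M3 S367
G1 X347.65 Y202.64 F3398
G1 X260.58 Y230.19
G1 X233.19 Y152.93
G1 X48.36 Y118.19
G1 X253.28 Y131.33
M5
G0 X0.00 Y0.00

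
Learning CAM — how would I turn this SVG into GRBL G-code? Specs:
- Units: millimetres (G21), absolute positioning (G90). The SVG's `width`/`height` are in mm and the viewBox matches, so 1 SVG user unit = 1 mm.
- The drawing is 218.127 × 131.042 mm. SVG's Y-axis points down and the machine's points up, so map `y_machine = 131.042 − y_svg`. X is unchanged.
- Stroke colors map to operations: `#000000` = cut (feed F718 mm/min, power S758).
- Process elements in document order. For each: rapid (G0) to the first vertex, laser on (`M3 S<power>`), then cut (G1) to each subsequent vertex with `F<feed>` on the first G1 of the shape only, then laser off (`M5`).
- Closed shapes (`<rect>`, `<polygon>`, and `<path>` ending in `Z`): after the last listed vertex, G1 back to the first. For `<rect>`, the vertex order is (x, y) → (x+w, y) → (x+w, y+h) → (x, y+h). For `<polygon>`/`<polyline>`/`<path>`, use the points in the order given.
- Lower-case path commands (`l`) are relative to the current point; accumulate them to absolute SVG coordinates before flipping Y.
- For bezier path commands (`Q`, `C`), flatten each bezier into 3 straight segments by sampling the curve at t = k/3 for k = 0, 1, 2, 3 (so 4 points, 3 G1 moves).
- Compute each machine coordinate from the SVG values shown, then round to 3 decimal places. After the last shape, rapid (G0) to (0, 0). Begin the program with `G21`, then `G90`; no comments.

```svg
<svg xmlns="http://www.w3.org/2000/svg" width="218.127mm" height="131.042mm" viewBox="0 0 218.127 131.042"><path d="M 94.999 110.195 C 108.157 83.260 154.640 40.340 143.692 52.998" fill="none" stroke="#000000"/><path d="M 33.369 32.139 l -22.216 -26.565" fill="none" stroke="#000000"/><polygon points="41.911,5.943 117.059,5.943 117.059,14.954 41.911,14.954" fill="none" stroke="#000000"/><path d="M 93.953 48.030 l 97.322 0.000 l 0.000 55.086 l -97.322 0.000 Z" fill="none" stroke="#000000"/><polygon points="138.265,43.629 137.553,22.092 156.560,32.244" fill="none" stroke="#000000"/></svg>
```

Since the viewBox matches the mm dimensions, user units are millimetres directly. The only transform is the Y-flip y_m = 131.042 − y_svg.

Shape 1 is a cubic bezier drawn with `<path>`. Its stroke #000000 means cut at S758, F718. After flipping Y the toolpath is (94.999,20.847) → (115.904,50.460) → (138.858,74.826) → (143.692,78.044).

Shape 2 is a line segment drawn with `<path>`. Its stroke #000000 means cut at S758, F718. After flipping Y the toolpath is (33.369,98.903) → (11.153,125.468).

Shape 3 is a rectangle drawn with `<polygon>`. Its stroke #000000 means cut at S758, F718. After flipping Y the toolpath is (41.911,125.099) → (117.059,125.099) → (117.059,116.088) → (41.911,116.088) → (41.911,125.099), returning to the start.

Shape 4 is a rectangle drawn with `<path>`. Its stroke #000000 means cut at S758, F718. After flipping Y the toolpath is (93.953,83.012) → (191.275,83.012) → (191.275,27.926) → (93.953,27.926) → (93.953,83.012), returning to the start.

Shape 5 is a regular polygon drawn with `<polygon>`. Its stroke #000000 means cut at S758, F718. After flipping Y the toolpath is (138.265,87.413) → (137.553,108.950) → (156.560,98.798) → (138.265,87.413), returning to the start.

G21
G90
G0 X94.999 Y20.847
M3 S758
G1 X115.904 Y50.460 F718
G1 X138.858 Y74.826
G1 X143.692 Y78.044
M5
G0 X33.369 Y98.903
M3 S758
G1 X11.153 Y125.468 F718
M5
G0 X41.911 Y125.099
M3 S758
G1 X117.059 Y125.099 F718
G1 X117.059 Y116.088
G1 X41.911 Y116.088
G1 X41.911 Y125.099
M5
G0 X93.953 Y83.012
M3 S758
G1 X191.275 Y83.012 F718
G1 X191.275 Y27.926
G1 X93.953 Y27.926
G1 X93.953 Y83.012
M5
G0 X138.265 Y87.413
M3 S758
G1 X137.553 Y108.950 F718
G1 X156.560 Y98.798
G1 X138.265 Y87.413
M5
G0 X0.000 Y0.000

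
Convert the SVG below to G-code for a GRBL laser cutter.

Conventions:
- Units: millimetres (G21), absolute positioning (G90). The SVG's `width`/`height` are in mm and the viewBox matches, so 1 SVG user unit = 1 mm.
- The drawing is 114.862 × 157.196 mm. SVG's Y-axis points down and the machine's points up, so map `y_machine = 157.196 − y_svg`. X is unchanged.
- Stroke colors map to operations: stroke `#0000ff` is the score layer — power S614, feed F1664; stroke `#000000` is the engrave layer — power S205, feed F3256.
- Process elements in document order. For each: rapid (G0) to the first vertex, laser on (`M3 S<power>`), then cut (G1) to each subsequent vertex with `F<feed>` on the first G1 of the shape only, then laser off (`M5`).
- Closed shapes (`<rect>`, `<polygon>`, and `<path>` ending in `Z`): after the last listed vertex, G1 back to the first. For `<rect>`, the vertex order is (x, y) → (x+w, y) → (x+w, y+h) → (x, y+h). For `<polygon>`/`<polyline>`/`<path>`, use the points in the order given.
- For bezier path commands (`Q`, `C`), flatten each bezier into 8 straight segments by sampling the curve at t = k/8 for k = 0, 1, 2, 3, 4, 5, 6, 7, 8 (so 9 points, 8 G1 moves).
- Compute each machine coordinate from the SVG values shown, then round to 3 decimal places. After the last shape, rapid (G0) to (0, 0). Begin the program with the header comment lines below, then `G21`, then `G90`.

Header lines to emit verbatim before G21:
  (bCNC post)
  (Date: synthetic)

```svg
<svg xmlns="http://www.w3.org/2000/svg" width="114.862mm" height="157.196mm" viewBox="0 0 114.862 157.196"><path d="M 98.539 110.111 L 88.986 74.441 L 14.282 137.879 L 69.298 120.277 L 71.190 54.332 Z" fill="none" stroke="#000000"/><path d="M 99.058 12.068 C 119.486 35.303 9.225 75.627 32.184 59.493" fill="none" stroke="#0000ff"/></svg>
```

(bCNC post)
(Date: synthetic)
G21
G90
G0 X98.539 Y47.085
M3 S205
G1 X88.986 Y82.755 F3256
G1 X14.282 Y19.317
G1 X69.298 Y36.919
G1 X71.190 Y102.864
G1 X98.539 Y47.085
M5
G0 X99.058 Y145.128
M3 S614
G1 X101.108 Y135.757 F1664
G1 X93.998 Y125.647
G1 X80.822 Y115.658
G1 X64.672 Y106.652
G1 X48.640 Y99.492
G1 X35.820 Y95.039
G1 X29.304 Y94.156
G1 X32.184 Y97.703
M5
G0 X0.000 Y0.000

viewBox `0 0 114.862 157.196` with mm width/height → 1 unit = 1 mm. Flip: y_m = 157.196 − y_svg.

**Shape 1** — `<path>` closed polygon, stroke `#000000` → engrave (S205, F3256). Machine vertices: (98.539,47.085) → (88.986,82.755) → (14.282,19.317) → (69.298,36.919) → (71.190,102.864) → (98.539,47.085). Closed: final G1 returns to the first vertex.

**Shape 2** — `<path>` cubic bezier, stroke `#0000ff` → score (S614, F1664). Control points (SVG): P0=(99.058,12.068), P1=(119.486,35.303), P2=(9.225,75.627), P3=(32.184,59.493); sampled at t=k/8. Machine vertices: (99.058,145.128) → (101.108,135.757) → (93.998,125.647) → (80.822,115.658) → (64.672,106.652) → (48.640,99.492) → (35.820,95.039) → (29.304,94.156) → (32.184,97.703). Open path.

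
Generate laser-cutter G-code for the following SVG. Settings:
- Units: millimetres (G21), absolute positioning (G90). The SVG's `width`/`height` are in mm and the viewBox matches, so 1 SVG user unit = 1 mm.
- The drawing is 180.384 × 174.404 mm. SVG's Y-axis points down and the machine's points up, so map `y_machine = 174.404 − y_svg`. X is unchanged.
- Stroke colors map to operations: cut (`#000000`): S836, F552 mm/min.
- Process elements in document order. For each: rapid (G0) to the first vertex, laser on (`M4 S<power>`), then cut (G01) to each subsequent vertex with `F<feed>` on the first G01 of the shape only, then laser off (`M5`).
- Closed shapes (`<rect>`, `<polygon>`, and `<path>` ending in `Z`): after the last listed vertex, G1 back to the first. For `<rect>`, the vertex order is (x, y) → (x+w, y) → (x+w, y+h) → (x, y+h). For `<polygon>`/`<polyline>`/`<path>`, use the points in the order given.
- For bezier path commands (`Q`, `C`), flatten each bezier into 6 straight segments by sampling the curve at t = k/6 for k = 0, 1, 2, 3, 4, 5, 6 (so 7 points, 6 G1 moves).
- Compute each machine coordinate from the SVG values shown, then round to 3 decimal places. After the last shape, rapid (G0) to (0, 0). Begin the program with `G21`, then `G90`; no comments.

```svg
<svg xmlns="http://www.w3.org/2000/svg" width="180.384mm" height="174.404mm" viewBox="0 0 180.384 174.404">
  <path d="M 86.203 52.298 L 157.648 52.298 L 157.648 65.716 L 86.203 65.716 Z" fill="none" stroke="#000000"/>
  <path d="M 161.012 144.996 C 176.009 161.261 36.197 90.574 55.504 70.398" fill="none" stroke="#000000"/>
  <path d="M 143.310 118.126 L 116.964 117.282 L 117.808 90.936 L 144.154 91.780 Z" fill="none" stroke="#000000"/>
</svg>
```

G21
G90
G0 X86.203 Y122.106
M4 S836
G01 X157.648 Y122.106 F552
G01 X157.648 Y108.688
G01 X86.203 Y108.688
G01 X86.203 Y122.106
M5
G0 X161.012 Y29.408
M4 S836
G01 X157.063 Y27.885 F552
G01 X136.033 Y37.036
G01 X106.642 Y53.042
G01 X77.610 Y72.084
G01 X57.657 Y90.345
G01 X55.504 Y104.006
M5
G0 X143.310 Y56.278
M4 S836
G01 X116.964 Y57.122 F552
G01 X117.808 Y83.468
G01 X144.154 Y82.624
G01 X143.310 Y56.278
M5
G0 X0.000 Y0.000

1 u = 1 mm; y_m = 174.404 − y.

[1] `<path>` rectangle, #000000→cut S836 F552: (86.203,122.106) → (157.648,122.106) → (157.648,108.688) → (86.203,108.688) → (86.203,122.106) (closed)

[2] `<path>` cubic bezier, #000000→cut S836 F552: (161.012,29.408) → (157.063,27.885) → (136.033,37.036) → (106.642,53.042) → (77.610,72.084) → (57.657,90.345) → (55.504,104.006)

[3] `<path>` regular polygon, #000000→cut S836 F552: (143.310,56.278) → (116.964,57.122) → (117.808,83.468) → (144.154,82.624) → (143.310,56.278) (closed)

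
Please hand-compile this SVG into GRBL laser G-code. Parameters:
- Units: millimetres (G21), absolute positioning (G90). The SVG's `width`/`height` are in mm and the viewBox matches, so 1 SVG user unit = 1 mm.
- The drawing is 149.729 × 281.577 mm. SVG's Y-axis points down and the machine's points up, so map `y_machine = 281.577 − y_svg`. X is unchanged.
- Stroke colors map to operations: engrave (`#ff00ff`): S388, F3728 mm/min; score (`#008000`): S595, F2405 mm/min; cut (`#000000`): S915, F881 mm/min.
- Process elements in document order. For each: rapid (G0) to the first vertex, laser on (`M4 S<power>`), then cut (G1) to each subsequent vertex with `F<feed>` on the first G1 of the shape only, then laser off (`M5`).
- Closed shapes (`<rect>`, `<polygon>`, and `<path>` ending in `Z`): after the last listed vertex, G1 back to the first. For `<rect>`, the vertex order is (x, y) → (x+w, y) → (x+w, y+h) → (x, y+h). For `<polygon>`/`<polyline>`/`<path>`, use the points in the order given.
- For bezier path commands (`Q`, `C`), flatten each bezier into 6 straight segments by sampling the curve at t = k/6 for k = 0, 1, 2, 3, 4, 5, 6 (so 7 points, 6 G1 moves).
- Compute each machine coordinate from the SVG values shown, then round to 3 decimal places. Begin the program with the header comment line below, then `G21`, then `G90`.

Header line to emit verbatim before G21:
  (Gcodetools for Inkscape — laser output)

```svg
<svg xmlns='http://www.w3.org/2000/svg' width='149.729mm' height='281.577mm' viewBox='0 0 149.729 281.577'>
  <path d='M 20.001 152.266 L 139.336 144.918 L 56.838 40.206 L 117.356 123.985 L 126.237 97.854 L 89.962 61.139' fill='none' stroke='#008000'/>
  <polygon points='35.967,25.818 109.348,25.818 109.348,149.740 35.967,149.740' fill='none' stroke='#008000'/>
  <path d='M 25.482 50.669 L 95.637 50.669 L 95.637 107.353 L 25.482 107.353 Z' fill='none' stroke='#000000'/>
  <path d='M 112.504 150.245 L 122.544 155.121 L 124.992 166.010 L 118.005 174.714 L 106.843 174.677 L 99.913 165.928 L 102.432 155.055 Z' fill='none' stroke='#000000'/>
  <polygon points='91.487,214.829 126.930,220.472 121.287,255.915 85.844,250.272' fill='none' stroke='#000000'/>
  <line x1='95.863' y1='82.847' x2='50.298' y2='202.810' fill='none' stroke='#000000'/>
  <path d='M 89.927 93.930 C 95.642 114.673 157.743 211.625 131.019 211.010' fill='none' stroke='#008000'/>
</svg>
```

(Gcodetools for Inkscape — laser output)
G21
G90
G0 X20.001 Y129.311
M4 S595
G1 X139.336 Y136.659 F2405
G1 X56.838 Y241.371
G1 X117.356 Y157.592
G1 X126.237 Y183.723
G1 X89.962 Y220.438
M5
G0 X35.967 Y255.759
M4 S595
G1 X109.348 Y255.759 F2405
G1 X109.348 Y131.837
G1 X35.967 Y131.837
G1 X35.967 Y255.759
M5
G0 X25.482 Y230.908
M4 S915
G1 X95.637 Y230.908 F881
G1 X95.637 Y174.224
G1 X25.482 Y174.224
G1 X25.482 Y230.908
M5
G0 X112.504 Y131.332
M4 S915
G1 X122.544 Y126.456 F881
G1 X124.992 Y115.567
G1 X118.005 Y106.863
G1 X106.843 Y106.900
G1 X99.913 Y115.649
G1 X102.432 Y126.522
G1 X112.504 Y131.332
M5
G0 X91.487 Y66.748
M4 S915
G1 X126.930 Y61.105 F881
G1 X121.287 Y25.662
G1 X85.844 Y31.305
G1 X91.487 Y66.748
M5
G0 X95.863 Y198.730
M4 S915
G1 X50.298 Y78.767 F881
M5
G0 X89.927 Y187.647
M4 S595
G1 X96.811 Y171.729 F2405
G1 X109.059 Y147.937
G1 X122.638 Y121.098
G1 X133.513 Y96.038
G1 X137.651 Y77.586
G1 X131.019 Y70.567
M5

viewBox `0 0 149.729 281.577` with mm width/height → 1 unit = 1 mm. Flip: y_m = 281.577 − y_svg.

**Shape 1** — `<path>` open polyline, stroke `#008000` → score (S595, F2405). Machine vertices: (20.001,129.311) → (139.336,136.659) → (56.838,241.371) → (117.356,157.592) → (126.237,183.723) → (89.962,220.438). Open path.

**Shape 2** — `<polygon>` rectangle, stroke `#008000` → score (S595, F2405). Machine vertices: (35.967,255.759) → (109.348,255.759) → (109.348,131.837) → (35.967,131.837) → (35.967,255.759). Closed: final G1 returns to the first vertex.

**Shape 3** — `<path>` rectangle, stroke `#000000` → cut (S915, F881). Machine vertices: (25.482,230.908) → (95.637,230.908) → (95.637,174.224) → (25.482,174.224) → (25.482,230.908). Closed: final G1 returns to the first vertex.

**Shape 4** — `<path>` regular polygon, stroke `#000000` → cut (S915, F881). Machine vertices: (112.504,131.332) → (122.544,126.456) → (124.992,115.567) → (118.005,106.863) → (106.843,106.900) → (99.913,115.649) → (102.432,126.522) → (112.504,131.332). Closed: final G1 returns to the first vertex.

**Shape 5** — `<polygon>` regular polygon, stroke `#000000` → cut (S915, F881). Machine vertices: (91.487,66.748) → (126.930,61.105) → (121.287,25.662) → (85.844,31.305) → (91.487,66.748). Closed: final G1 returns to the first vertex.

**Shape 6** — `<line>` line segment, stroke `#000000` → cut (S915, F881). Machine vertices: (95.863,198.730) → (50.298,78.767). Open path.

**Shape 7** — `<path>` cubic bezier, stroke `#008000` → score (S595, F2405). Control points (SVG): P0=(89.927,93.930), P1=(95.642,114.673), P2=(157.743,211.625), P3=(131.019,211.010); sampled at t=k/6. Machine vertices: (89.927,187.647) → (96.811,171.729) → (109.059,147.937) → (122.638,121.098) → (133.513,96.038) → (137.651,77.586) → (131.019,70.567). Open path.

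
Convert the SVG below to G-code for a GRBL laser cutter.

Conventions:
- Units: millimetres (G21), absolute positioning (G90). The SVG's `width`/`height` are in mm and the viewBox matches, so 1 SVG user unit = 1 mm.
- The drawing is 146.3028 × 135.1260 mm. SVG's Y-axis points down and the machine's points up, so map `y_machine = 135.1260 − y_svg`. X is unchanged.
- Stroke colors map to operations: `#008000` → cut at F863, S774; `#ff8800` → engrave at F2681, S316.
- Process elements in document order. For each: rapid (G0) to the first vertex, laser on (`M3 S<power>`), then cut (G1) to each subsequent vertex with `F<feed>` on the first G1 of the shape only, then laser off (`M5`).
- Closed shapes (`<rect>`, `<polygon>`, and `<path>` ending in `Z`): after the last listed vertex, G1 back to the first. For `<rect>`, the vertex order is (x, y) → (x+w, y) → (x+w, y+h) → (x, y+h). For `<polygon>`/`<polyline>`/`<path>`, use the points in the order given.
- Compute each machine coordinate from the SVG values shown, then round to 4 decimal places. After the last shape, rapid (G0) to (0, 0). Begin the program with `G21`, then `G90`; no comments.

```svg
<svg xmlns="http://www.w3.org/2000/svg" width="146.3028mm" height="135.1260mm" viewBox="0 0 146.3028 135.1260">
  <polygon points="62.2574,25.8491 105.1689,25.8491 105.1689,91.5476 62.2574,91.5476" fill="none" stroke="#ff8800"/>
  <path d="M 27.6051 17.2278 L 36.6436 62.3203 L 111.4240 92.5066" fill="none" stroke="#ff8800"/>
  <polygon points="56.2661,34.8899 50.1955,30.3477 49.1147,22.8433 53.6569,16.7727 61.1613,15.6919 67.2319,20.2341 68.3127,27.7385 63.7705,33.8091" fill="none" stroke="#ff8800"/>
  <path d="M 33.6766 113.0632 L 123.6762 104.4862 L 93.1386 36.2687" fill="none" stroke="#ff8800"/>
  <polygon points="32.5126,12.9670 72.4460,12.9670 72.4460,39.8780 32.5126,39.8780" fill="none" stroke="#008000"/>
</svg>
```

1 u = 1 mm; y_m = 135.1260 − y.

[1] `<polygon>` rectangle, #ff8800→engrave S316 F2681: (62.2574,109.2769) → (105.1689,109.2769) → (105.1689,43.5784) → (62.2574,43.5784) → (62.2574,109.2769) (closed)

[2] `<path>` open polyline, #ff8800→engrave S316 F2681: (27.6051,117.8982) → (36.6436,72.8057) → (111.4240,42.6194)

[3] `<polygon>` regular polygon, #ff8800→engrave S316 F2681: (56.2661,100.2361) → (50.1955,104.7783) → (49.1147,112.2827) → (53.6569,118.3533) → (61.1613,119.4341) → (67.2319,114.8919) → (68.3127,107.3875) → (63.7705,101.3169) → (56.2661,100.2361) (closed)

[4] `<path>` open polyline, #ff8800→engrave S316 F2681: (33.6766,22.0628) → (123.6762,30.6398) → (93.1386,98.8573)

[5] `<polygon>` rectangle, #008000→cut S774 F863: (32.5126,122.1590) → (72.4460,122.1590) → (72.4460,95.2480) → (32.5126,95.2480) → (32.5126,122.1590) (closed)

G21
G90
G0 X62.2574 Y109.2769
M3 S316
G1 X105.1689 Y109.2769 F2681
G1 X105.1689 Y43.5784
G1 X62.2574 Y43.5784
G1 X62.2574 Y109.2769
M5
G0 X27.6051 Y117.8982
M3 S316
G1 X36.6436 Y72.8057 F2681
G1 X111.4240 Y42.6194
M5
G0 X56.2661 Y100.2361
M3 S316
G1 X50.1955 Y104.7783 F2681
G1 X49.1147 Y112.2827
G1 X53.6569 Y118.3533
G1 X61.1613 Y119.4341
G1 X67.2319 Y114.8919
G1 X68.3127 Y107.3875
G1 X63.7705 Y101.3169
G1 X56.2661 Y100.2361
M5
G0 X33.6766 Y22.0628
M3 S316
G1 X123.6762 Y30.6398 F2681
G1 X93.1386 Y98.8573
M5
G0 X32.5126 Y122.1590
M3 S774
G1 X72.4460 Y122.1590 F863
G1 X72.4460 Y95.2480
G1 X32.5126 Y95.2480
G1 X32.5126 Y122.1590
M5
G0 X0.0000 Y0.0000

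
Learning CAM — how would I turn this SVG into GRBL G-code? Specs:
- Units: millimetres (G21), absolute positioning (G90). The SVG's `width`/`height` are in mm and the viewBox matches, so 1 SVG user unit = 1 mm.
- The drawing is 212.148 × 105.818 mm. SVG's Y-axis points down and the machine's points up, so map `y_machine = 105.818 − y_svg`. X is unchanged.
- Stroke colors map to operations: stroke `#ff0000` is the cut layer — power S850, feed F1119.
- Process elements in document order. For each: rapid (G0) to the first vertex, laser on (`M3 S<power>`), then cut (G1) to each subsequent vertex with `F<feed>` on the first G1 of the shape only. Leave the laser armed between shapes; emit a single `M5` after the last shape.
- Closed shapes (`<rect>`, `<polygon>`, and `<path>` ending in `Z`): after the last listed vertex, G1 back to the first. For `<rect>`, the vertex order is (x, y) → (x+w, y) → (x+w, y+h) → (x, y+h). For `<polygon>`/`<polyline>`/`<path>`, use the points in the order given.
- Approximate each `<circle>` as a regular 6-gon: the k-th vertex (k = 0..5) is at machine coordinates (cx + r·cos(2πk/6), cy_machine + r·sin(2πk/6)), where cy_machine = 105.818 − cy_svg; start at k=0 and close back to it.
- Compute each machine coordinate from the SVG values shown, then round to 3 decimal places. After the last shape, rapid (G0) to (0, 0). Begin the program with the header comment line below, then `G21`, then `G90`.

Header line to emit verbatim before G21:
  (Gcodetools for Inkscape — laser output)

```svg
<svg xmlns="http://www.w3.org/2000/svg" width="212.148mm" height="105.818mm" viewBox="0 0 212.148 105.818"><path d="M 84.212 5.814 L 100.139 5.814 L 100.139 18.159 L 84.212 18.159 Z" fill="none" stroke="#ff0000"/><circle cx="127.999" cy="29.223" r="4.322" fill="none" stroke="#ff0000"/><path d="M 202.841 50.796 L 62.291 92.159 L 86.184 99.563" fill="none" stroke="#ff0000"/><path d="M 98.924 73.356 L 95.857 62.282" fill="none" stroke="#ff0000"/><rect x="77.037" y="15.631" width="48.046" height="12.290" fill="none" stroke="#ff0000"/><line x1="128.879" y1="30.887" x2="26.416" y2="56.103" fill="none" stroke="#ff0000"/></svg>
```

(Gcodetools for Inkscape — laser output)
G21
G90
G0 X84.212 Y100.004
M3 S850
G1 X100.139 Y100.004 F1119
G1 X100.139 Y87.659
G1 X84.212 Y87.659
G1 X84.212 Y100.004
G0 X132.321 Y76.595
M3 S850
G1 X130.160 Y80.338 F1119
G1 X125.838 Y80.338
G1 X123.677 Y76.595
G1 X125.838 Y72.852
G1 X130.160 Y72.852
G1 X132.321 Y76.595
G0 X202.841 Y55.022
M3 S850
G1 X62.291 Y13.659 F1119
G1 X86.184 Y6.255
G0 X98.924 Y32.462
M3 S850
G1 X95.857 Y43.536 F1119
G0 X77.037 Y90.187
M3 S850
G1 X125.083 Y90.187 F1119
G1 X125.083 Y77.897
G1 X77.037 Y77.897
G1 X77.037 Y90.187
G0 X128.879 Y74.931
M3 S850
G1 X26.416 Y49.715 F1119
M5
G0 X0.000 Y0.000

1 u = 1 mm; y_m = 105.818 − y.

[1] `<path>` rectangle, #ff0000→cut S850 F1119: (84.212,100.004) → (100.139,100.004) → (100.139,87.659) → (84.212,87.659) → (84.212,100.004) (closed)

[2] `<circle>` circle, #ff0000→cut S850 F1119: (132.321,76.595) → (130.160,80.338) → (125.838,80.338) → (123.677,76.595) → (125.838,72.852) → (130.160,72.852) → (132.321,76.595) (closed)

[3] `<path>` open polyline, #ff0000→cut S850 F1119: (202.841,55.022) → (62.291,13.659) → (86.184,6.255)

[4] `<path>` line segment, #ff0000→cut S850 F1119: (98.924,32.462) → (95.857,43.536)

[5] `<rect>` rectangle, #ff0000→cut S850 F1119: (77.037,90.187) → (125.083,90.187) → (125.083,77.897) → (77.037,77.897) → (77.037,90.187) (closed)

[6] `<line>` line segment, #ff0000→cut S850 F1119: (128.879,74.931) → (26.416,49.715)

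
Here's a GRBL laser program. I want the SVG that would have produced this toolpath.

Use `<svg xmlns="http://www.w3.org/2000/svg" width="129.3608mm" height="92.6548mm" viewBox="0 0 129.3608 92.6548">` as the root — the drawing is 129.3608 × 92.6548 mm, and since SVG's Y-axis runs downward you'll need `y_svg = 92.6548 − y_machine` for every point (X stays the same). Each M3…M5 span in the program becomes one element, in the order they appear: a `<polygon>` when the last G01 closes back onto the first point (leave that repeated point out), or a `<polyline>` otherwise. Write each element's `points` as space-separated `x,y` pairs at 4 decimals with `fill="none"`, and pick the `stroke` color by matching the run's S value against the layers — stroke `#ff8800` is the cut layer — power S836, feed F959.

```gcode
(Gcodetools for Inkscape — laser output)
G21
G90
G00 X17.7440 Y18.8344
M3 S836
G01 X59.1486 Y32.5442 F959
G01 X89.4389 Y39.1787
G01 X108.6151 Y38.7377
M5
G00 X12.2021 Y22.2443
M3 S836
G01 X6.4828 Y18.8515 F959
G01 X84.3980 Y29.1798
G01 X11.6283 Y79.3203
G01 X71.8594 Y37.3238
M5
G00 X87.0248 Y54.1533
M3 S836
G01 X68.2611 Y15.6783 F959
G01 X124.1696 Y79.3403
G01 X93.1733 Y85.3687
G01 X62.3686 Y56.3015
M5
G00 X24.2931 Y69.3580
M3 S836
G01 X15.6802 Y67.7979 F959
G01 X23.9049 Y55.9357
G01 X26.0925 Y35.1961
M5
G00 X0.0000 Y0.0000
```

Machine Y-up, SVG Y-down with viewBox height 92.6548, so y_svg = 92.6548 − y_machine; X carries over. Every run uses S836, so all elements get stroke `#ff8800` (cut).

Run 1: The run is open, so emit a `<polyline>` with points (Y-flipped): 17.7440,73.8204 59.1486,60.1106 89.4389,53.4761 108.6151,53.9171.

Run 2: The run is open, so emit a `<polyline>` with points (Y-flipped): 12.2021,70.4105 6.4828,73.8033 84.3980,63.4750 11.6283,13.3345 71.8594,55.3310.

Run 3: The run is open, so emit a `<polyline>` with points (Y-flipped): 87.0248,38.5015 68.2611,76.9765 124.1696,13.3145 93.1733,7.2861 62.3686,36.3533.

Run 4: The run is open, so emit a `<polyline>` with points (Y-flipped): 24.2931,23.2968 15.6802,24.8569 23.9049,36.7191 26.0925,57.4587.

<svg xmlns="http://www.w3.org/2000/svg" width="129.3608mm" height="92.6548mm" viewBox="0 0 129.3608 92.6548">
  <polyline points="17.7440,73.8204 59.1486,60.1106 89.4389,53.4761 108.6151,53.9171" fill="none" stroke="#ff8800"/>
  <polyline points="12.2021,70.4105 6.4828,73.8033 84.3980,63.4750 11.6283,13.3345 71.8594,55.3310" fill="none" stroke="#ff8800"/>
  <polyline points="87.0248,38.5015 68.2611,76.9765 124.1696,13.3145 93.1733,7.2861 62.3686,36.3533" fill="none" stroke="#ff8800"/>
  <polyline points="24.2931,23.2968 15.6802,24.8569 23.9049,36.7191 26.0925,57.4587" fill="none" stroke="#ff8800"/>
</svg>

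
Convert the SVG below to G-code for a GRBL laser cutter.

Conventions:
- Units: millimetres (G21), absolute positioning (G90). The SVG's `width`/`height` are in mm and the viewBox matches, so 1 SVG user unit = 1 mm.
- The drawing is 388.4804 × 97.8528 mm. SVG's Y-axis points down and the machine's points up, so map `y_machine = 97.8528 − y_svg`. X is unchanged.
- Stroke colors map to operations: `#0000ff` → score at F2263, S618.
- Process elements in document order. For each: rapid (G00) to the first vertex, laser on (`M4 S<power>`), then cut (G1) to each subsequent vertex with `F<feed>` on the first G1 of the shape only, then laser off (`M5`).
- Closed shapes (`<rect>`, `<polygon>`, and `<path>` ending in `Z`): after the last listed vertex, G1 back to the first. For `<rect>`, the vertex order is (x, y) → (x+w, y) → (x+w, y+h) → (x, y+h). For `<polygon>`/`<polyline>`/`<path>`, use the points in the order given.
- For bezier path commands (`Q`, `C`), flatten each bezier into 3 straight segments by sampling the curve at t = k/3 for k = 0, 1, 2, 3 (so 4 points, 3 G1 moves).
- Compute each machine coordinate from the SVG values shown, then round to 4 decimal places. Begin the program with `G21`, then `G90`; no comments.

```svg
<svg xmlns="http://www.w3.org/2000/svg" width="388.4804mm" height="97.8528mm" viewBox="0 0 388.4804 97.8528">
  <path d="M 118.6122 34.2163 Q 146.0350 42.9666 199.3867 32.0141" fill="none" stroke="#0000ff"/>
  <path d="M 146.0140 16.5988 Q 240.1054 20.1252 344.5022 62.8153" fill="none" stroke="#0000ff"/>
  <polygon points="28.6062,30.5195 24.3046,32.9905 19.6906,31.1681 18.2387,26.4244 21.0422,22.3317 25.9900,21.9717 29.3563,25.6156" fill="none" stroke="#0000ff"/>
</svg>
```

G21
G90
G00 X118.6122 Y63.6365
M4 S618
G1 X139.7751 Y59.9922 F2263
G1 X166.6999 Y60.7262
G1 X199.3867 Y65.8387
M5
G00 X146.0140 Y81.2540
M4 S618
G1 X209.8866 Y74.5515 F2263
G1 X276.0494 Y59.1460
G1 X344.5022 Y35.0375
M5
G00 X28.6062 Y67.3333
M4 S618
G1 X24.3046 Y64.8623 F2263
G1 X19.6906 Y66.6847
G1 X18.2387 Y71.4284
G1 X21.0422 Y75.5211
G1 X25.9900 Y75.8811
G1 X29.3563 Y72.2372
G1 X28.6062 Y67.3333
M5

Since the viewBox matches the mm dimensions, user units are millimetres directly. The only transform is the Y-flip y_m = 97.8528 − y_svg.

Shape 1 is a quadratic bezier drawn with `<path>`. Its stroke #0000ff means score at S618, F2263. After flipping Y the toolpath is (118.6122,63.6365) → (139.7751,59.9922) → (166.6999,60.7262) → (199.3867,65.8387).

Shape 2 is a quadratic bezier drawn with `<path>`. Its stroke #0000ff means score at S618, F2263. After flipping Y the toolpath is (146.0140,81.2540) → (209.8866,74.5515) → (276.0494,59.1460) → (344.5022,35.0375).

Shape 3 is a regular polygon drawn with `<polygon>`. Its stroke #0000ff means score at S618, F2263. After flipping Y the toolpath is (28.6062,67.3333) → (24.3046,64.8623) → (19.6906,66.6847) → (18.2387,71.4284) → (21.0422,75.5211) → (25.9900,75.8811) → (29.3563,72.2372) → (28.6062,67.3333), returning to the start.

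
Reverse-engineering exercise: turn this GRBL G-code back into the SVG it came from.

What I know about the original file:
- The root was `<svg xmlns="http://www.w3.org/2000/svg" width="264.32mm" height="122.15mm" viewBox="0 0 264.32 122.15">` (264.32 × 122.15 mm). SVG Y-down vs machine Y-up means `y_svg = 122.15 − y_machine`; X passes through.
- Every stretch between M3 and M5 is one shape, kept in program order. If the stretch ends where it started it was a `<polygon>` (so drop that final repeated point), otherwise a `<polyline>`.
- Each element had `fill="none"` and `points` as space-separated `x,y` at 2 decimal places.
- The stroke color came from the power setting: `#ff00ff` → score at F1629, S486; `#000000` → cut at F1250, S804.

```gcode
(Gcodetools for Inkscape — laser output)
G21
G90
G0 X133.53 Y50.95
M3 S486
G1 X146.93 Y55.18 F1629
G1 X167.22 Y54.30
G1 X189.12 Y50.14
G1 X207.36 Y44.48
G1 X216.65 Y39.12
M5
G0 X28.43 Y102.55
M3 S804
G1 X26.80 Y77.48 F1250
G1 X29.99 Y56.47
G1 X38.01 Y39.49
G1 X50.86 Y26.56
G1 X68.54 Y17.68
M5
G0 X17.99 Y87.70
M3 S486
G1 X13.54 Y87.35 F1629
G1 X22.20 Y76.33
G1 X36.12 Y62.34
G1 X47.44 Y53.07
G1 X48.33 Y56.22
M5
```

Each laser-on run becomes one SVG element. Flip Y back into SVG space with y_svg = 122.15 − y_machine.

Run 1: the run's S486 means `#ff00ff` (score). The run is open, so emit a `<polyline>` with points (Y-flipped): 133.53,71.20 146.93,66.97 167.22,67.85 189.12,72.01 207.36,77.67 216.65,83.03.

Run 2: S804 ⇒ cut layer `#000000`. The run is open, so emit a `<polyline>` with points (Y-flipped): 28.43,19.60 26.80,44.67 29.99,65.68 38.01,82.66 50.86,95.59 68.54,104.47.

Run 3: power S486 maps to stroke `#ff00ff` (score). The run is open, so emit a `<polyline>` with points (Y-flipped): 17.99,34.45 13.54,34.80 22.20,45.82 36.12,59.81 47.44,69.08 48.33,65.93.

<svg xmlns="http://www.w3.org/2000/svg" width="264.32mm" height="122.15mm" viewBox="0 0 264.32 122.15">
  <polyline points="133.53,71.20 146.93,66.97 167.22,67.85 189.12,72.01 207.36,77.67 216.65,83.03" fill="none" stroke="#ff00ff"/>
  <polyline points="28.43,19.60 26.80,44.67 29.99,65.68 38.01,82.66 50.86,95.59 68.54,104.47" fill="none" stroke="#000000"/>
  <polyline points="17.99,34.45 13.54,34.80 22.20,45.82 36.12,59.81 47.44,69.08 48.33,65.93" fill="none" stroke="#ff00ff"/>
</svg>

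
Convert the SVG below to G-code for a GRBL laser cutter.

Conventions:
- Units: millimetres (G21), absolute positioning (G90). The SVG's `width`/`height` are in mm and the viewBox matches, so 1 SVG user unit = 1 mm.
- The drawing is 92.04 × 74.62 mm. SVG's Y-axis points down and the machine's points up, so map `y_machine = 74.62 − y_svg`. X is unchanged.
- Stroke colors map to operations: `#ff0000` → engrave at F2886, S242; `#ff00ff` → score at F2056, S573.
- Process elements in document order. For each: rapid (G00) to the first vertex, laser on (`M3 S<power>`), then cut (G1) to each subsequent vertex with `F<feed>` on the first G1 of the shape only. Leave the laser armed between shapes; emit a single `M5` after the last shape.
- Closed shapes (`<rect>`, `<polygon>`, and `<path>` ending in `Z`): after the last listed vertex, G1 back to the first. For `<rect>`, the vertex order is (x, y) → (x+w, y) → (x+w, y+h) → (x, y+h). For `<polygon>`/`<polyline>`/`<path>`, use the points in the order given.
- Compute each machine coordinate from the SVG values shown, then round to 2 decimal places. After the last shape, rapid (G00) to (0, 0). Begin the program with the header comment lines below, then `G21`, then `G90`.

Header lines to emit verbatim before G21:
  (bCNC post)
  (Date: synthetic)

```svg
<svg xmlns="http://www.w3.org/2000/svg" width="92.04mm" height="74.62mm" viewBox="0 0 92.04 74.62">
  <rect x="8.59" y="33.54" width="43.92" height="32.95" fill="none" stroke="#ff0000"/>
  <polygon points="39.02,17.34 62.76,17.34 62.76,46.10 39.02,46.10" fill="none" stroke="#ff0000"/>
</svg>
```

1 u = 1 mm; y_m = 74.62 − y.

[1] `<rect>` rectangle, #ff0000→engrave S242 F2886: (8.59,41.08) → (52.51,41.08) → (52.51,8.13) → (8.59,8.13) → (8.59,41.08) (closed)

[2] `<polygon>` rectangle, #ff0000→engrave S242 F2886: (39.02,57.28) → (62.76,57.28) → (62.76,28.52) → (39.02,28.52) → (39.02,57.28) (closed)

(bCNC post)
(Date: synthetic)
G21
G90
G00 X8.59 Y41.08
M3 S242
G1 X52.51 Y41.08 F2886
G1 X52.51 Y8.13
G1 X8.59 Y8.13
G1 X8.59 Y41.08
G00 X39.02 Y57.28
M3 S242
G1 X62.76 Y57.28 F2886
G1 X62.76 Y28.52
G1 X39.02 Y28.52
G1 X39.02 Y57.28
M5
G00 X0.00 Y0.00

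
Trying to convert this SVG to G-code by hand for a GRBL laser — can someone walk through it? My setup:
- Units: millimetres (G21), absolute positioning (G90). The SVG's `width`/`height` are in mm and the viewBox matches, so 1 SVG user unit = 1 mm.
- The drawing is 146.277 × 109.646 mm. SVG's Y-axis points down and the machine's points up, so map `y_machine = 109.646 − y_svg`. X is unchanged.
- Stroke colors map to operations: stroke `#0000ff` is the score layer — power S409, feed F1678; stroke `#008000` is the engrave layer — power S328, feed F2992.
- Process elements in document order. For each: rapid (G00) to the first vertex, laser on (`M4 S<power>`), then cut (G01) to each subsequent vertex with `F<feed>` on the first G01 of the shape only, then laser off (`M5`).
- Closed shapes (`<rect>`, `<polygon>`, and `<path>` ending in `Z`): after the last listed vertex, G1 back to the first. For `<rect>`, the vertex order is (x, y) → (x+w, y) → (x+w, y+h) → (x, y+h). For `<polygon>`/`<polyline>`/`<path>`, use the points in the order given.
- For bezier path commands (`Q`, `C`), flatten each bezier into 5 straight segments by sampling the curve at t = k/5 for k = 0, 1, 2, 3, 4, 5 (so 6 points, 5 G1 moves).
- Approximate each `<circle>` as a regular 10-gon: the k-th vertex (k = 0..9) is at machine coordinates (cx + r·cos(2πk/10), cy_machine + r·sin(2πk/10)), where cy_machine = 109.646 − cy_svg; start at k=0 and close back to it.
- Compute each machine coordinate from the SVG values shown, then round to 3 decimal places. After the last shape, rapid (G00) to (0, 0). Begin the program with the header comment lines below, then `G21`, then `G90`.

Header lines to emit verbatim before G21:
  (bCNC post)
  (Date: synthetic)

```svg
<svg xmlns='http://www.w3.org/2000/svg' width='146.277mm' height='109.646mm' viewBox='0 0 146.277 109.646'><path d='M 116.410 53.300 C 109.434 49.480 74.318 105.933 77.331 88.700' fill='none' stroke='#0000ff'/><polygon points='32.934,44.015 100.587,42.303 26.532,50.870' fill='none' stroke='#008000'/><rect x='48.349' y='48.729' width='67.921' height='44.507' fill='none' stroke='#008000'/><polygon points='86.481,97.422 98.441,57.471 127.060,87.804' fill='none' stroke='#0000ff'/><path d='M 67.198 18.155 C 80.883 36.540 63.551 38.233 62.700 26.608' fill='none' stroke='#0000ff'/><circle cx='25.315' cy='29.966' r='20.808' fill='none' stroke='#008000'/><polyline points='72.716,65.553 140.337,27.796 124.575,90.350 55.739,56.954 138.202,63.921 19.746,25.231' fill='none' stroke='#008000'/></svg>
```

1 u = 1 mm; y_m = 109.646 − y.

[1] `<path>` cubic bezier, #0000ff→score S409 F1678: (116.410,56.346) → (109.378,52.477) → (98.773,40.572) → (87.776,27.062) → (79.569,18.377) → (77.331,20.946)

[2] `<polygon>` closed polygon, #008000→engrave S328 F2992: (32.934,65.631) → (100.587,67.343) → (26.532,58.776) → (32.934,65.631) (closed)

[3] `<rect>` rectangle, #008000→engrave S328 F2992: (48.349,60.917) → (116.270,60.917) → (116.270,16.410) → (48.349,16.410) → (48.349,60.917) (closed)

[4] `<polygon>` regular polygon, #0000ff→score S409 F1678: (86.481,12.224) → (98.441,52.175) → (127.060,21.842) → (86.481,12.224) (closed)

[5] `<path>` cubic bezier, #0000ff→score S409 F1678: (67.198,91.491) → (72.067,82.436) → (71.772,77.225) → (68.592,75.697) → (64.808,77.688) → (62.700,83.038)

[6] `<circle>` circle, #008000→engrave S328 F2992: (46.123,79.680) → (42.149,91.911) → (31.745,99.470) → (18.885,99.470) → (8.481,91.911) → (4.507,79.680) → (8.481,67.449) → (18.885,59.890) → (31.745,59.890) → (42.149,67.449) → (46.123,79.680) (closed)

[7] `<polyline>` open polyline, #008000→engrave S328 F2992: (72.716,44.093) → (140.337,81.850) → (124.575,19.296) → (55.739,52.692) → (138.202,45.725) → (19.746,84.415)

(bCNC post)
(Date: synthetic)
G21
G90
G00 X116.410 Y56.346
M4 S409
G01 X109.378 Y52.477 F1678
G01 X98.773 Y40.572
G01 X87.776 Y27.062
G01 X79.569 Y18.377
G01 X77.331 Y20.946
M5
G00 X32.934 Y65.631
M4 S328
G01 X100.587 Y67.343 F2992
G01 X26.532 Y58.776
G01 X32.934 Y65.631
M5
G00 X48.349 Y60.917
M4 S328
G01 X116.270 Y60.917 F2992
G01 X116.270 Y16.410
G01 X48.349 Y16.410
G01 X48.349 Y60.917
M5
G00 X86.481 Y12.224
M4 S409
G01 X98.441 Y52.175 F1678
G01 X127.060 Y21.842
G01 X86.481 Y12.224
M5
G00 X67.198 Y91.491
M4 S409
G01 X72.067 Y82.436 F1678
G01 X71.772 Y77.225
G01 X68.592 Y75.697
G01 X64.808 Y77.688
G01 X62.700 Y83.038
M5
G00 X46.123 Y79.680
M4 S328
G01 X42.149 Y91.911 F2992
G01 X31.745 Y99.470
G01 X18.885 Y99.470
G01 X8.481 Y91.911
G01 X4.507 Y79.680
G01 X8.481 Y67.449
G01 X18.885 Y59.890
G01 X31.745 Y59.890
G01 X42.149 Y67.449
G01 X46.123 Y79.680
M5
G00 X72.716 Y44.093
M4 S328
G01 X140.337 Y81.850 F2992
G01 X124.575 Y19.296
G01 X55.739 Y52.692
G01 X138.202 Y45.725
G01 X19.746 Y84.415
M5
G00 X0.000 Y0.000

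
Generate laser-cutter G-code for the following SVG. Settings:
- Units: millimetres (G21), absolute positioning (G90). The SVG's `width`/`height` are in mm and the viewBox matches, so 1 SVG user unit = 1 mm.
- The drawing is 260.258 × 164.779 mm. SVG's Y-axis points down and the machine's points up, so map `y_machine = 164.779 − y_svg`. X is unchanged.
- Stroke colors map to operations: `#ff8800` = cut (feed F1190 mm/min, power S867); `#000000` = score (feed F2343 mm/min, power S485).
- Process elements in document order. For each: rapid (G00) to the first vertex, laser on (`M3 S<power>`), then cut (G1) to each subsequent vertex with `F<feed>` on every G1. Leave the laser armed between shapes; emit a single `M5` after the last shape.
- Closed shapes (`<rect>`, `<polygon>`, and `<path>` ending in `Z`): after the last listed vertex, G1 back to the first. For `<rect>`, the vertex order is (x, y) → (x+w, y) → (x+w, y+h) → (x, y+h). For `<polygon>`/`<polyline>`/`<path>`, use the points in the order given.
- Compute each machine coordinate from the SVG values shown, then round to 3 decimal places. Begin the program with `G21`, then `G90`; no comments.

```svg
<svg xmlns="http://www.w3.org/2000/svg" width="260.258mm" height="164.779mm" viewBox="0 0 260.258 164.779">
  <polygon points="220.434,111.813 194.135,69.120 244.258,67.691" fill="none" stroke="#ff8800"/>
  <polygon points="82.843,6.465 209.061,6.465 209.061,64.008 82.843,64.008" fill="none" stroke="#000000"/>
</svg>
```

G21
G90
G00 X220.434 Y52.966
M3 S867
G1 X194.135 Y95.659 F1190
G1 X244.258 Y97.088 F1190
G1 X220.434 Y52.966 F1190
G00 X82.843 Y158.314
M3 S485
G1 X209.061 Y158.314 F2343
G1 X209.061 Y100.771 F2343
G1 X82.843 Y100.771 F2343
G1 X82.843 Y158.314 F2343
M5

viewBox `0 0 260.258 164.779` with mm width/height → 1 unit = 1 mm. Flip: y_m = 164.779 − y_svg.

**Shape 1** — `<polygon>` regular polygon, stroke `#ff8800` → cut (S867, F1190). Machine vertices: (220.434,52.966) → (194.135,95.659) → (244.258,97.088) → (220.434,52.966). Closed: final G1 returns to the first vertex.

**Shape 2** — `<polygon>` rectangle, stroke `#000000` → score (S485, F2343). Machine vertices: (82.843,158.314) → (209.061,158.314) → (209.061,100.771) → (82.843,100.771) → (82.843,158.314). Closed: final G1 returns to the first vertex.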